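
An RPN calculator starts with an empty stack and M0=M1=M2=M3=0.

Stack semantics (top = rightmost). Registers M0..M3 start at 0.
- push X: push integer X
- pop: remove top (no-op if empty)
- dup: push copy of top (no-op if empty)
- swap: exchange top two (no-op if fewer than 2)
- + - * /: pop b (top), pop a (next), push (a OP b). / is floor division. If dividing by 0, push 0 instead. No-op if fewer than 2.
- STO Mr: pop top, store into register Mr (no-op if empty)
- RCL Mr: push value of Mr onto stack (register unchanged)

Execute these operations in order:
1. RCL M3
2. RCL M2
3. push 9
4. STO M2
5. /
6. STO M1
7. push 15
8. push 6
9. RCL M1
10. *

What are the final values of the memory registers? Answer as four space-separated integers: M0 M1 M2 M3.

Answer: 0 0 9 0

Derivation:
After op 1 (RCL M3): stack=[0] mem=[0,0,0,0]
After op 2 (RCL M2): stack=[0,0] mem=[0,0,0,0]
After op 3 (push 9): stack=[0,0,9] mem=[0,0,0,0]
After op 4 (STO M2): stack=[0,0] mem=[0,0,9,0]
After op 5 (/): stack=[0] mem=[0,0,9,0]
After op 6 (STO M1): stack=[empty] mem=[0,0,9,0]
After op 7 (push 15): stack=[15] mem=[0,0,9,0]
After op 8 (push 6): stack=[15,6] mem=[0,0,9,0]
After op 9 (RCL M1): stack=[15,6,0] mem=[0,0,9,0]
After op 10 (*): stack=[15,0] mem=[0,0,9,0]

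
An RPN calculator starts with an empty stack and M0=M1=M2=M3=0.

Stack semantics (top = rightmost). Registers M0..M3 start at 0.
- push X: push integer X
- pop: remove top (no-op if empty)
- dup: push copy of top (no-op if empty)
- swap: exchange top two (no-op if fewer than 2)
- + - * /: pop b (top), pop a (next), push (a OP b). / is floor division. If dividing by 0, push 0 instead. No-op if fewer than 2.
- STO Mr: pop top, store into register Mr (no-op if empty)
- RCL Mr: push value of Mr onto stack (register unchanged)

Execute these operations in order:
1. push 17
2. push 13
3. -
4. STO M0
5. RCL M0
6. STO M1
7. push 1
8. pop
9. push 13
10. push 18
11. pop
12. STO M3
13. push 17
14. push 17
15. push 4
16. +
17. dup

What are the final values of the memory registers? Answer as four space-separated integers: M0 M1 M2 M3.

After op 1 (push 17): stack=[17] mem=[0,0,0,0]
After op 2 (push 13): stack=[17,13] mem=[0,0,0,0]
After op 3 (-): stack=[4] mem=[0,0,0,0]
After op 4 (STO M0): stack=[empty] mem=[4,0,0,0]
After op 5 (RCL M0): stack=[4] mem=[4,0,0,0]
After op 6 (STO M1): stack=[empty] mem=[4,4,0,0]
After op 7 (push 1): stack=[1] mem=[4,4,0,0]
After op 8 (pop): stack=[empty] mem=[4,4,0,0]
After op 9 (push 13): stack=[13] mem=[4,4,0,0]
After op 10 (push 18): stack=[13,18] mem=[4,4,0,0]
After op 11 (pop): stack=[13] mem=[4,4,0,0]
After op 12 (STO M3): stack=[empty] mem=[4,4,0,13]
After op 13 (push 17): stack=[17] mem=[4,4,0,13]
After op 14 (push 17): stack=[17,17] mem=[4,4,0,13]
After op 15 (push 4): stack=[17,17,4] mem=[4,4,0,13]
After op 16 (+): stack=[17,21] mem=[4,4,0,13]
After op 17 (dup): stack=[17,21,21] mem=[4,4,0,13]

Answer: 4 4 0 13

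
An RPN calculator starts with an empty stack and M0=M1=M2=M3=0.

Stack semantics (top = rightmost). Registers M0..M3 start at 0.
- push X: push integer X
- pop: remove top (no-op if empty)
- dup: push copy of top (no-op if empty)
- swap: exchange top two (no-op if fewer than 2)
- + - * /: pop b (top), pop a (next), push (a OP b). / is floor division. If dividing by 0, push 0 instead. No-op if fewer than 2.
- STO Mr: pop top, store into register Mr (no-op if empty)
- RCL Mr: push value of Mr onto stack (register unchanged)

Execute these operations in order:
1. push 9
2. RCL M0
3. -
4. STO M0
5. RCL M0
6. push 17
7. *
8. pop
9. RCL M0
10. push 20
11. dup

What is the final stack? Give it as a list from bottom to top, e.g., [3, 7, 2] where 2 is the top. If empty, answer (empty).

Answer: [9, 20, 20]

Derivation:
After op 1 (push 9): stack=[9] mem=[0,0,0,0]
After op 2 (RCL M0): stack=[9,0] mem=[0,0,0,0]
After op 3 (-): stack=[9] mem=[0,0,0,0]
After op 4 (STO M0): stack=[empty] mem=[9,0,0,0]
After op 5 (RCL M0): stack=[9] mem=[9,0,0,0]
After op 6 (push 17): stack=[9,17] mem=[9,0,0,0]
After op 7 (*): stack=[153] mem=[9,0,0,0]
After op 8 (pop): stack=[empty] mem=[9,0,0,0]
After op 9 (RCL M0): stack=[9] mem=[9,0,0,0]
After op 10 (push 20): stack=[9,20] mem=[9,0,0,0]
After op 11 (dup): stack=[9,20,20] mem=[9,0,0,0]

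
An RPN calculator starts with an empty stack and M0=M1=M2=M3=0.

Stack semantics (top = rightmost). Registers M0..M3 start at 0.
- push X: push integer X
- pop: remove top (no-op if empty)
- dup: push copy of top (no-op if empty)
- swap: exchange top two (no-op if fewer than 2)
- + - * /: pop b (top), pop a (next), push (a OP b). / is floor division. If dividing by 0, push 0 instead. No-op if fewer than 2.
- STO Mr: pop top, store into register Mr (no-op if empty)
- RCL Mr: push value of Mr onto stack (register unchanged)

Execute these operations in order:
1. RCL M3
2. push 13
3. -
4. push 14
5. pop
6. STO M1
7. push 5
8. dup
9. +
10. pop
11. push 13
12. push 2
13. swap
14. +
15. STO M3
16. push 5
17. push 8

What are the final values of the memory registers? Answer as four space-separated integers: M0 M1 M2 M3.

Answer: 0 -13 0 15

Derivation:
After op 1 (RCL M3): stack=[0] mem=[0,0,0,0]
After op 2 (push 13): stack=[0,13] mem=[0,0,0,0]
After op 3 (-): stack=[-13] mem=[0,0,0,0]
After op 4 (push 14): stack=[-13,14] mem=[0,0,0,0]
After op 5 (pop): stack=[-13] mem=[0,0,0,0]
After op 6 (STO M1): stack=[empty] mem=[0,-13,0,0]
After op 7 (push 5): stack=[5] mem=[0,-13,0,0]
After op 8 (dup): stack=[5,5] mem=[0,-13,0,0]
After op 9 (+): stack=[10] mem=[0,-13,0,0]
After op 10 (pop): stack=[empty] mem=[0,-13,0,0]
After op 11 (push 13): stack=[13] mem=[0,-13,0,0]
After op 12 (push 2): stack=[13,2] mem=[0,-13,0,0]
After op 13 (swap): stack=[2,13] mem=[0,-13,0,0]
After op 14 (+): stack=[15] mem=[0,-13,0,0]
After op 15 (STO M3): stack=[empty] mem=[0,-13,0,15]
After op 16 (push 5): stack=[5] mem=[0,-13,0,15]
After op 17 (push 8): stack=[5,8] mem=[0,-13,0,15]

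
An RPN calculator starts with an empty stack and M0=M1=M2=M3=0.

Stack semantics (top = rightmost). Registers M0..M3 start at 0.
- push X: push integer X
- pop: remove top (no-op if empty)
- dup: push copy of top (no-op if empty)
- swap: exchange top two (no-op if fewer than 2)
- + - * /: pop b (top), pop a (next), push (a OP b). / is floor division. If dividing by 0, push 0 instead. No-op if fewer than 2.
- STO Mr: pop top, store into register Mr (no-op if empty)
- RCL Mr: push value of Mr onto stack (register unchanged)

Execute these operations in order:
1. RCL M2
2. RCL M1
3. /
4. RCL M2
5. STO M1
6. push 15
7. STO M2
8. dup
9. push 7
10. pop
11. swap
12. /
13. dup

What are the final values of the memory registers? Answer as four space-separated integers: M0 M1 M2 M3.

After op 1 (RCL M2): stack=[0] mem=[0,0,0,0]
After op 2 (RCL M1): stack=[0,0] mem=[0,0,0,0]
After op 3 (/): stack=[0] mem=[0,0,0,0]
After op 4 (RCL M2): stack=[0,0] mem=[0,0,0,0]
After op 5 (STO M1): stack=[0] mem=[0,0,0,0]
After op 6 (push 15): stack=[0,15] mem=[0,0,0,0]
After op 7 (STO M2): stack=[0] mem=[0,0,15,0]
After op 8 (dup): stack=[0,0] mem=[0,0,15,0]
After op 9 (push 7): stack=[0,0,7] mem=[0,0,15,0]
After op 10 (pop): stack=[0,0] mem=[0,0,15,0]
After op 11 (swap): stack=[0,0] mem=[0,0,15,0]
After op 12 (/): stack=[0] mem=[0,0,15,0]
After op 13 (dup): stack=[0,0] mem=[0,0,15,0]

Answer: 0 0 15 0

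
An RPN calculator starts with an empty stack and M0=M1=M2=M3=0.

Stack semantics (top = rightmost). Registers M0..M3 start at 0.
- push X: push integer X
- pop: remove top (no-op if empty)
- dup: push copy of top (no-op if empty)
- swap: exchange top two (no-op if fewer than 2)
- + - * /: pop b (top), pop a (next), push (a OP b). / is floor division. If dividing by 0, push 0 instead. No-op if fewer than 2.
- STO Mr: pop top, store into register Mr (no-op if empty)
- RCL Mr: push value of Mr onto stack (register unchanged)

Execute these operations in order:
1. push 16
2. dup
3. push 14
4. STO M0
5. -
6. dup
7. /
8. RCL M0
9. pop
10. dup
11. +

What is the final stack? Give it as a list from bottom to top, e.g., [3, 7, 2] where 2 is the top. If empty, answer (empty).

Answer: [0]

Derivation:
After op 1 (push 16): stack=[16] mem=[0,0,0,0]
After op 2 (dup): stack=[16,16] mem=[0,0,0,0]
After op 3 (push 14): stack=[16,16,14] mem=[0,0,0,0]
After op 4 (STO M0): stack=[16,16] mem=[14,0,0,0]
After op 5 (-): stack=[0] mem=[14,0,0,0]
After op 6 (dup): stack=[0,0] mem=[14,0,0,0]
After op 7 (/): stack=[0] mem=[14,0,0,0]
After op 8 (RCL M0): stack=[0,14] mem=[14,0,0,0]
After op 9 (pop): stack=[0] mem=[14,0,0,0]
After op 10 (dup): stack=[0,0] mem=[14,0,0,0]
After op 11 (+): stack=[0] mem=[14,0,0,0]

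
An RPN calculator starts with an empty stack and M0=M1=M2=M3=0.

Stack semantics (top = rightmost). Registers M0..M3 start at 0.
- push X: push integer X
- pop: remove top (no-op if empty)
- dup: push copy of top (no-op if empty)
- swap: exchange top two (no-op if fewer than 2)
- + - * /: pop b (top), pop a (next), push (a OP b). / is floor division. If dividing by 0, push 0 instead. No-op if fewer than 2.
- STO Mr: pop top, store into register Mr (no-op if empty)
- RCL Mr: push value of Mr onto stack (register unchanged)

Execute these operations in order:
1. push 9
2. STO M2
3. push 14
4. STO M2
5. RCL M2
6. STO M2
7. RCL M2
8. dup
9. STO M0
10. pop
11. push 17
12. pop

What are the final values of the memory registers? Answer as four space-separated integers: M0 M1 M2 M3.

Answer: 14 0 14 0

Derivation:
After op 1 (push 9): stack=[9] mem=[0,0,0,0]
After op 2 (STO M2): stack=[empty] mem=[0,0,9,0]
After op 3 (push 14): stack=[14] mem=[0,0,9,0]
After op 4 (STO M2): stack=[empty] mem=[0,0,14,0]
After op 5 (RCL M2): stack=[14] mem=[0,0,14,0]
After op 6 (STO M2): stack=[empty] mem=[0,0,14,0]
After op 7 (RCL M2): stack=[14] mem=[0,0,14,0]
After op 8 (dup): stack=[14,14] mem=[0,0,14,0]
After op 9 (STO M0): stack=[14] mem=[14,0,14,0]
After op 10 (pop): stack=[empty] mem=[14,0,14,0]
After op 11 (push 17): stack=[17] mem=[14,0,14,0]
After op 12 (pop): stack=[empty] mem=[14,0,14,0]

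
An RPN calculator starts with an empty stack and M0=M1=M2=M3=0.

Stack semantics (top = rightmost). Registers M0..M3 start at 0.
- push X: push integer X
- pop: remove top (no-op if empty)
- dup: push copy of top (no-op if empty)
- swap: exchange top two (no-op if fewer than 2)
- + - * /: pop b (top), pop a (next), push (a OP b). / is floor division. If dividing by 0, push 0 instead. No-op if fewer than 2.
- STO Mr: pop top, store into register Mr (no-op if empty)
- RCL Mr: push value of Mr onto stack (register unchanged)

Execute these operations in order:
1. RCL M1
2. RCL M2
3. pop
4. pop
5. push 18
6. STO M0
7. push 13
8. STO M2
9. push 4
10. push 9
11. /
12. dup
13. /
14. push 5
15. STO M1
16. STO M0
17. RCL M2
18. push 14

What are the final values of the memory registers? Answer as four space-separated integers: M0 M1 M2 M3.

Answer: 0 5 13 0

Derivation:
After op 1 (RCL M1): stack=[0] mem=[0,0,0,0]
After op 2 (RCL M2): stack=[0,0] mem=[0,0,0,0]
After op 3 (pop): stack=[0] mem=[0,0,0,0]
After op 4 (pop): stack=[empty] mem=[0,0,0,0]
After op 5 (push 18): stack=[18] mem=[0,0,0,0]
After op 6 (STO M0): stack=[empty] mem=[18,0,0,0]
After op 7 (push 13): stack=[13] mem=[18,0,0,0]
After op 8 (STO M2): stack=[empty] mem=[18,0,13,0]
After op 9 (push 4): stack=[4] mem=[18,0,13,0]
After op 10 (push 9): stack=[4,9] mem=[18,0,13,0]
After op 11 (/): stack=[0] mem=[18,0,13,0]
After op 12 (dup): stack=[0,0] mem=[18,0,13,0]
After op 13 (/): stack=[0] mem=[18,0,13,0]
After op 14 (push 5): stack=[0,5] mem=[18,0,13,0]
After op 15 (STO M1): stack=[0] mem=[18,5,13,0]
After op 16 (STO M0): stack=[empty] mem=[0,5,13,0]
After op 17 (RCL M2): stack=[13] mem=[0,5,13,0]
After op 18 (push 14): stack=[13,14] mem=[0,5,13,0]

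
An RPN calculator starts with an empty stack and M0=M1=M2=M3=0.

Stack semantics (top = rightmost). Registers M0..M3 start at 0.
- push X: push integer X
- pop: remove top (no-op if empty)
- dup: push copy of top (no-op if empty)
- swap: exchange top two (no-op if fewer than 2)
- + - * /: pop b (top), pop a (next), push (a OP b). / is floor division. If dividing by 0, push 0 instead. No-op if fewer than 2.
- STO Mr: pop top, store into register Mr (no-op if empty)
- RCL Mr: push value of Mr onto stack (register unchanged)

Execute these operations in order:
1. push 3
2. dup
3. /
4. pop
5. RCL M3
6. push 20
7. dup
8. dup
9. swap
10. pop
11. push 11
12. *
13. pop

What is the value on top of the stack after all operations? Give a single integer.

Answer: 20

Derivation:
After op 1 (push 3): stack=[3] mem=[0,0,0,0]
After op 2 (dup): stack=[3,3] mem=[0,0,0,0]
After op 3 (/): stack=[1] mem=[0,0,0,0]
After op 4 (pop): stack=[empty] mem=[0,0,0,0]
After op 5 (RCL M3): stack=[0] mem=[0,0,0,0]
After op 6 (push 20): stack=[0,20] mem=[0,0,0,0]
After op 7 (dup): stack=[0,20,20] mem=[0,0,0,0]
After op 8 (dup): stack=[0,20,20,20] mem=[0,0,0,0]
After op 9 (swap): stack=[0,20,20,20] mem=[0,0,0,0]
After op 10 (pop): stack=[0,20,20] mem=[0,0,0,0]
After op 11 (push 11): stack=[0,20,20,11] mem=[0,0,0,0]
After op 12 (*): stack=[0,20,220] mem=[0,0,0,0]
After op 13 (pop): stack=[0,20] mem=[0,0,0,0]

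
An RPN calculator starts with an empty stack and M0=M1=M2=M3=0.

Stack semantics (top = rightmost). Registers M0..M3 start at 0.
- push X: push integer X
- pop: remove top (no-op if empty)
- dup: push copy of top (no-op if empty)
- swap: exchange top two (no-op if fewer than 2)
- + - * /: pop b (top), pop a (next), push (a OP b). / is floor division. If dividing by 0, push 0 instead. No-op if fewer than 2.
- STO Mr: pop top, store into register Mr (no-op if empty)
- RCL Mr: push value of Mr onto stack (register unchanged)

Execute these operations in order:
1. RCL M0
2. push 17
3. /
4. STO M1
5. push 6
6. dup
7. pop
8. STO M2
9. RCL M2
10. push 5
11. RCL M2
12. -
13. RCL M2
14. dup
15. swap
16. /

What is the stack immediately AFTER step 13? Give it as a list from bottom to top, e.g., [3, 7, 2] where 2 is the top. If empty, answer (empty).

After op 1 (RCL M0): stack=[0] mem=[0,0,0,0]
After op 2 (push 17): stack=[0,17] mem=[0,0,0,0]
After op 3 (/): stack=[0] mem=[0,0,0,0]
After op 4 (STO M1): stack=[empty] mem=[0,0,0,0]
After op 5 (push 6): stack=[6] mem=[0,0,0,0]
After op 6 (dup): stack=[6,6] mem=[0,0,0,0]
After op 7 (pop): stack=[6] mem=[0,0,0,0]
After op 8 (STO M2): stack=[empty] mem=[0,0,6,0]
After op 9 (RCL M2): stack=[6] mem=[0,0,6,0]
After op 10 (push 5): stack=[6,5] mem=[0,0,6,0]
After op 11 (RCL M2): stack=[6,5,6] mem=[0,0,6,0]
After op 12 (-): stack=[6,-1] mem=[0,0,6,0]
After op 13 (RCL M2): stack=[6,-1,6] mem=[0,0,6,0]

[6, -1, 6]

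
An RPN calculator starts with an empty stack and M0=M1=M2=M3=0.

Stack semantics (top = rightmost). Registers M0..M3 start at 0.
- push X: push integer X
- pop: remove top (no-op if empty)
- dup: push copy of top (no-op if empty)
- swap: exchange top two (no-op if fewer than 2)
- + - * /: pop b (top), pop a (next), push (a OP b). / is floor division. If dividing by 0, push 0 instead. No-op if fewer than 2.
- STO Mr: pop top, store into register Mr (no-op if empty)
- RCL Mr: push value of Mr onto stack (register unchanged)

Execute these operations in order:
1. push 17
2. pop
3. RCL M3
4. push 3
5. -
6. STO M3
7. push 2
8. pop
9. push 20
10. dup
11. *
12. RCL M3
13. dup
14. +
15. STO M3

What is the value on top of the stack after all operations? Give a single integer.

After op 1 (push 17): stack=[17] mem=[0,0,0,0]
After op 2 (pop): stack=[empty] mem=[0,0,0,0]
After op 3 (RCL M3): stack=[0] mem=[0,0,0,0]
After op 4 (push 3): stack=[0,3] mem=[0,0,0,0]
After op 5 (-): stack=[-3] mem=[0,0,0,0]
After op 6 (STO M3): stack=[empty] mem=[0,0,0,-3]
After op 7 (push 2): stack=[2] mem=[0,0,0,-3]
After op 8 (pop): stack=[empty] mem=[0,0,0,-3]
After op 9 (push 20): stack=[20] mem=[0,0,0,-3]
After op 10 (dup): stack=[20,20] mem=[0,0,0,-3]
After op 11 (*): stack=[400] mem=[0,0,0,-3]
After op 12 (RCL M3): stack=[400,-3] mem=[0,0,0,-3]
After op 13 (dup): stack=[400,-3,-3] mem=[0,0,0,-3]
After op 14 (+): stack=[400,-6] mem=[0,0,0,-3]
After op 15 (STO M3): stack=[400] mem=[0,0,0,-6]

Answer: 400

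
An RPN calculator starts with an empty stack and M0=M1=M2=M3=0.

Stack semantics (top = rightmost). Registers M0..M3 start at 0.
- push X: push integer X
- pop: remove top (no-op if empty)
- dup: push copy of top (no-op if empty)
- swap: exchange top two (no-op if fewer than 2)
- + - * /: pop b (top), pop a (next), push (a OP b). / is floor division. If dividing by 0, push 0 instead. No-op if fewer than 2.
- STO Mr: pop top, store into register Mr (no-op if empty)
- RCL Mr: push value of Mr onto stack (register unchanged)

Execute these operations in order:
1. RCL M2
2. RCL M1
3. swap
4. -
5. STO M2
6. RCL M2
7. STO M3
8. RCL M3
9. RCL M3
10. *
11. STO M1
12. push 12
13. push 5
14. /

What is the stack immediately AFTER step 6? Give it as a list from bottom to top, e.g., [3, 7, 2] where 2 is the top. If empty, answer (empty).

After op 1 (RCL M2): stack=[0] mem=[0,0,0,0]
After op 2 (RCL M1): stack=[0,0] mem=[0,0,0,0]
After op 3 (swap): stack=[0,0] mem=[0,0,0,0]
After op 4 (-): stack=[0] mem=[0,0,0,0]
After op 5 (STO M2): stack=[empty] mem=[0,0,0,0]
After op 6 (RCL M2): stack=[0] mem=[0,0,0,0]

[0]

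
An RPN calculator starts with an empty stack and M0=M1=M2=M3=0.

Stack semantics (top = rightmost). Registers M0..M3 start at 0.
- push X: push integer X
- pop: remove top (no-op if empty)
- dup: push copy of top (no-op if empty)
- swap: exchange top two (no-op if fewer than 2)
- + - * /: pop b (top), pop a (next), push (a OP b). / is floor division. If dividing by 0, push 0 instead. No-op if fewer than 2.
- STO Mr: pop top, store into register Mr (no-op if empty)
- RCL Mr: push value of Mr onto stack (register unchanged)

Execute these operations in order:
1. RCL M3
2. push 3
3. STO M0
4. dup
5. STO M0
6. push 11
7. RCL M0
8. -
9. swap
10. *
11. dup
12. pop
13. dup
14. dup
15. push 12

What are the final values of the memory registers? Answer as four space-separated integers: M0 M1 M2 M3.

After op 1 (RCL M3): stack=[0] mem=[0,0,0,0]
After op 2 (push 3): stack=[0,3] mem=[0,0,0,0]
After op 3 (STO M0): stack=[0] mem=[3,0,0,0]
After op 4 (dup): stack=[0,0] mem=[3,0,0,0]
After op 5 (STO M0): stack=[0] mem=[0,0,0,0]
After op 6 (push 11): stack=[0,11] mem=[0,0,0,0]
After op 7 (RCL M0): stack=[0,11,0] mem=[0,0,0,0]
After op 8 (-): stack=[0,11] mem=[0,0,0,0]
After op 9 (swap): stack=[11,0] mem=[0,0,0,0]
After op 10 (*): stack=[0] mem=[0,0,0,0]
After op 11 (dup): stack=[0,0] mem=[0,0,0,0]
After op 12 (pop): stack=[0] mem=[0,0,0,0]
After op 13 (dup): stack=[0,0] mem=[0,0,0,0]
After op 14 (dup): stack=[0,0,0] mem=[0,0,0,0]
After op 15 (push 12): stack=[0,0,0,12] mem=[0,0,0,0]

Answer: 0 0 0 0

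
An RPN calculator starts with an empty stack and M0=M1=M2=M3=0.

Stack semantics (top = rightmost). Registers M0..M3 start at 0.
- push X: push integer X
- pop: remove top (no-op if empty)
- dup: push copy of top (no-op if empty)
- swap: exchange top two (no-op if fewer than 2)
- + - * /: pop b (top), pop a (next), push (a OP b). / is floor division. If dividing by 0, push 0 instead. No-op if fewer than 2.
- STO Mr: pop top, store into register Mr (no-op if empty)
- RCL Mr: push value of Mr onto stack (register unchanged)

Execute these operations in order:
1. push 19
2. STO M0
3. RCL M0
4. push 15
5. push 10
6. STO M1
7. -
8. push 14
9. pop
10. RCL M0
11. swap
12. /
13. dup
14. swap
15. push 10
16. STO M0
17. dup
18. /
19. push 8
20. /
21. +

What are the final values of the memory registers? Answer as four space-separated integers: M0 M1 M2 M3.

After op 1 (push 19): stack=[19] mem=[0,0,0,0]
After op 2 (STO M0): stack=[empty] mem=[19,0,0,0]
After op 3 (RCL M0): stack=[19] mem=[19,0,0,0]
After op 4 (push 15): stack=[19,15] mem=[19,0,0,0]
After op 5 (push 10): stack=[19,15,10] mem=[19,0,0,0]
After op 6 (STO M1): stack=[19,15] mem=[19,10,0,0]
After op 7 (-): stack=[4] mem=[19,10,0,0]
After op 8 (push 14): stack=[4,14] mem=[19,10,0,0]
After op 9 (pop): stack=[4] mem=[19,10,0,0]
After op 10 (RCL M0): stack=[4,19] mem=[19,10,0,0]
After op 11 (swap): stack=[19,4] mem=[19,10,0,0]
After op 12 (/): stack=[4] mem=[19,10,0,0]
After op 13 (dup): stack=[4,4] mem=[19,10,0,0]
After op 14 (swap): stack=[4,4] mem=[19,10,0,0]
After op 15 (push 10): stack=[4,4,10] mem=[19,10,0,0]
After op 16 (STO M0): stack=[4,4] mem=[10,10,0,0]
After op 17 (dup): stack=[4,4,4] mem=[10,10,0,0]
After op 18 (/): stack=[4,1] mem=[10,10,0,0]
After op 19 (push 8): stack=[4,1,8] mem=[10,10,0,0]
After op 20 (/): stack=[4,0] mem=[10,10,0,0]
After op 21 (+): stack=[4] mem=[10,10,0,0]

Answer: 10 10 0 0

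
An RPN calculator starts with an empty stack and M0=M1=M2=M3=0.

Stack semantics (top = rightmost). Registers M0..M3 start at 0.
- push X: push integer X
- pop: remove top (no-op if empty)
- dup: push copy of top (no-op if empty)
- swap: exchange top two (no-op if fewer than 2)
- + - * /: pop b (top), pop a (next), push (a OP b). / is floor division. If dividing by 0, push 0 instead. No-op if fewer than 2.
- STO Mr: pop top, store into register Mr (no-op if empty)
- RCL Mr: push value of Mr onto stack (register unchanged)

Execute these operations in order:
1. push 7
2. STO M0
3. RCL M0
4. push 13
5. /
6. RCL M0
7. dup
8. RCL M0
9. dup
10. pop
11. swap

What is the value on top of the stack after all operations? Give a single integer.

After op 1 (push 7): stack=[7] mem=[0,0,0,0]
After op 2 (STO M0): stack=[empty] mem=[7,0,0,0]
After op 3 (RCL M0): stack=[7] mem=[7,0,0,0]
After op 4 (push 13): stack=[7,13] mem=[7,0,0,0]
After op 5 (/): stack=[0] mem=[7,0,0,0]
After op 6 (RCL M0): stack=[0,7] mem=[7,0,0,0]
After op 7 (dup): stack=[0,7,7] mem=[7,0,0,0]
After op 8 (RCL M0): stack=[0,7,7,7] mem=[7,0,0,0]
After op 9 (dup): stack=[0,7,7,7,7] mem=[7,0,0,0]
After op 10 (pop): stack=[0,7,7,7] mem=[7,0,0,0]
After op 11 (swap): stack=[0,7,7,7] mem=[7,0,0,0]

Answer: 7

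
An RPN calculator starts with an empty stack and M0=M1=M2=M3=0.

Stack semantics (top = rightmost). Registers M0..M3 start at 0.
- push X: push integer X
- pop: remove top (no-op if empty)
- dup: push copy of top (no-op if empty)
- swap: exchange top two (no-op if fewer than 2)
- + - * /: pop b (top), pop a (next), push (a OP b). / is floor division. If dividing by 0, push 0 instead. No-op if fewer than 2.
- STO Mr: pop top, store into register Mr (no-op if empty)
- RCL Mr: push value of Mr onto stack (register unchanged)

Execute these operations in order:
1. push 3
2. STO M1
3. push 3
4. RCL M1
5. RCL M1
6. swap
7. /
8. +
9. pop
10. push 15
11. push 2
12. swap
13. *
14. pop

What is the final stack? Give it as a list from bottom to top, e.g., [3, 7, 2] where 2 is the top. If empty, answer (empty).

Answer: (empty)

Derivation:
After op 1 (push 3): stack=[3] mem=[0,0,0,0]
After op 2 (STO M1): stack=[empty] mem=[0,3,0,0]
After op 3 (push 3): stack=[3] mem=[0,3,0,0]
After op 4 (RCL M1): stack=[3,3] mem=[0,3,0,0]
After op 5 (RCL M1): stack=[3,3,3] mem=[0,3,0,0]
After op 6 (swap): stack=[3,3,3] mem=[0,3,0,0]
After op 7 (/): stack=[3,1] mem=[0,3,0,0]
After op 8 (+): stack=[4] mem=[0,3,0,0]
After op 9 (pop): stack=[empty] mem=[0,3,0,0]
After op 10 (push 15): stack=[15] mem=[0,3,0,0]
After op 11 (push 2): stack=[15,2] mem=[0,3,0,0]
After op 12 (swap): stack=[2,15] mem=[0,3,0,0]
After op 13 (*): stack=[30] mem=[0,3,0,0]
After op 14 (pop): stack=[empty] mem=[0,3,0,0]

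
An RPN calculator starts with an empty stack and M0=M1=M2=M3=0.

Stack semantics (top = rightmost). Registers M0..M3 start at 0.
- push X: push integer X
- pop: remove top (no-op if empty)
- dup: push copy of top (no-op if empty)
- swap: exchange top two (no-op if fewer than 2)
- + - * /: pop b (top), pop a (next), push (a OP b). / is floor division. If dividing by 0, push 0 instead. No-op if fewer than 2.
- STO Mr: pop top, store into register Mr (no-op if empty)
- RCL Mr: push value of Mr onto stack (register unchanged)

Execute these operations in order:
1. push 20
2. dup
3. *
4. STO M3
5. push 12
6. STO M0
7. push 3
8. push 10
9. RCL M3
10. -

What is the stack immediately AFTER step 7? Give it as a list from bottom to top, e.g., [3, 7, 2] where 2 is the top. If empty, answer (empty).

After op 1 (push 20): stack=[20] mem=[0,0,0,0]
After op 2 (dup): stack=[20,20] mem=[0,0,0,0]
After op 3 (*): stack=[400] mem=[0,0,0,0]
After op 4 (STO M3): stack=[empty] mem=[0,0,0,400]
After op 5 (push 12): stack=[12] mem=[0,0,0,400]
After op 6 (STO M0): stack=[empty] mem=[12,0,0,400]
After op 7 (push 3): stack=[3] mem=[12,0,0,400]

[3]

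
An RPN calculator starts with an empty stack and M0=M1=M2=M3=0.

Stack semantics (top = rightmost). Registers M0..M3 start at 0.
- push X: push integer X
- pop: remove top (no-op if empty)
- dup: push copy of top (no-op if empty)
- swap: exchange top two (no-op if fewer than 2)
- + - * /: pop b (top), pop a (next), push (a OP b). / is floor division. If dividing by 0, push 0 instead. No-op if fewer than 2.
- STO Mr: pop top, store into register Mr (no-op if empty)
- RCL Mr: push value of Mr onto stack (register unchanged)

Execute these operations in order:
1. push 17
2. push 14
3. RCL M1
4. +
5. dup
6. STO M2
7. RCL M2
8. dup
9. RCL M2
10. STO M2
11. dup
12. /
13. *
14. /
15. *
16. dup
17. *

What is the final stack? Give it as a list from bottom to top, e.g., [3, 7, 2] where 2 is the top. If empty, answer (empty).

Answer: [289]

Derivation:
After op 1 (push 17): stack=[17] mem=[0,0,0,0]
After op 2 (push 14): stack=[17,14] mem=[0,0,0,0]
After op 3 (RCL M1): stack=[17,14,0] mem=[0,0,0,0]
After op 4 (+): stack=[17,14] mem=[0,0,0,0]
After op 5 (dup): stack=[17,14,14] mem=[0,0,0,0]
After op 6 (STO M2): stack=[17,14] mem=[0,0,14,0]
After op 7 (RCL M2): stack=[17,14,14] mem=[0,0,14,0]
After op 8 (dup): stack=[17,14,14,14] mem=[0,0,14,0]
After op 9 (RCL M2): stack=[17,14,14,14,14] mem=[0,0,14,0]
After op 10 (STO M2): stack=[17,14,14,14] mem=[0,0,14,0]
After op 11 (dup): stack=[17,14,14,14,14] mem=[0,0,14,0]
After op 12 (/): stack=[17,14,14,1] mem=[0,0,14,0]
After op 13 (*): stack=[17,14,14] mem=[0,0,14,0]
After op 14 (/): stack=[17,1] mem=[0,0,14,0]
After op 15 (*): stack=[17] mem=[0,0,14,0]
After op 16 (dup): stack=[17,17] mem=[0,0,14,0]
After op 17 (*): stack=[289] mem=[0,0,14,0]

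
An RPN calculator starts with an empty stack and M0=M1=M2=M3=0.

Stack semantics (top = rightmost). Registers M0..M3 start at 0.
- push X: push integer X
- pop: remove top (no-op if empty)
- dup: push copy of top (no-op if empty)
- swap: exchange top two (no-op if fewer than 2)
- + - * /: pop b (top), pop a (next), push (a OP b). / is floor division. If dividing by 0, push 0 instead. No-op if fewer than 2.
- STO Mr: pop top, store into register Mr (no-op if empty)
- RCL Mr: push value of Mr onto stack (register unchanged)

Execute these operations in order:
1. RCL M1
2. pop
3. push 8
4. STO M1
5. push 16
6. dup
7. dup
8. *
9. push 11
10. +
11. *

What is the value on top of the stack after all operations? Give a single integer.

After op 1 (RCL M1): stack=[0] mem=[0,0,0,0]
After op 2 (pop): stack=[empty] mem=[0,0,0,0]
After op 3 (push 8): stack=[8] mem=[0,0,0,0]
After op 4 (STO M1): stack=[empty] mem=[0,8,0,0]
After op 5 (push 16): stack=[16] mem=[0,8,0,0]
After op 6 (dup): stack=[16,16] mem=[0,8,0,0]
After op 7 (dup): stack=[16,16,16] mem=[0,8,0,0]
After op 8 (*): stack=[16,256] mem=[0,8,0,0]
After op 9 (push 11): stack=[16,256,11] mem=[0,8,0,0]
After op 10 (+): stack=[16,267] mem=[0,8,0,0]
After op 11 (*): stack=[4272] mem=[0,8,0,0]

Answer: 4272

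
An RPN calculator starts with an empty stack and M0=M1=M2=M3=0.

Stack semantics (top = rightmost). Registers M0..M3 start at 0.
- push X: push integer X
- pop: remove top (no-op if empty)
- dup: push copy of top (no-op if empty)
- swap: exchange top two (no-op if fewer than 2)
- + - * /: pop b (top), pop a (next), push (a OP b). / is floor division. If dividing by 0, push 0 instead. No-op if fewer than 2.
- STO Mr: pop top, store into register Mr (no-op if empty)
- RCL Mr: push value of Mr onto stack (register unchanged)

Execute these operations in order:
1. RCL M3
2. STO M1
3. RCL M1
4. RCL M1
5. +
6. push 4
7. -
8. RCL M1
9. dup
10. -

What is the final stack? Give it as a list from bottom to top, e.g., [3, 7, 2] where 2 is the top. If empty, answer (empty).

Answer: [-4, 0]

Derivation:
After op 1 (RCL M3): stack=[0] mem=[0,0,0,0]
After op 2 (STO M1): stack=[empty] mem=[0,0,0,0]
After op 3 (RCL M1): stack=[0] mem=[0,0,0,0]
After op 4 (RCL M1): stack=[0,0] mem=[0,0,0,0]
After op 5 (+): stack=[0] mem=[0,0,0,0]
After op 6 (push 4): stack=[0,4] mem=[0,0,0,0]
After op 7 (-): stack=[-4] mem=[0,0,0,0]
After op 8 (RCL M1): stack=[-4,0] mem=[0,0,0,0]
After op 9 (dup): stack=[-4,0,0] mem=[0,0,0,0]
After op 10 (-): stack=[-4,0] mem=[0,0,0,0]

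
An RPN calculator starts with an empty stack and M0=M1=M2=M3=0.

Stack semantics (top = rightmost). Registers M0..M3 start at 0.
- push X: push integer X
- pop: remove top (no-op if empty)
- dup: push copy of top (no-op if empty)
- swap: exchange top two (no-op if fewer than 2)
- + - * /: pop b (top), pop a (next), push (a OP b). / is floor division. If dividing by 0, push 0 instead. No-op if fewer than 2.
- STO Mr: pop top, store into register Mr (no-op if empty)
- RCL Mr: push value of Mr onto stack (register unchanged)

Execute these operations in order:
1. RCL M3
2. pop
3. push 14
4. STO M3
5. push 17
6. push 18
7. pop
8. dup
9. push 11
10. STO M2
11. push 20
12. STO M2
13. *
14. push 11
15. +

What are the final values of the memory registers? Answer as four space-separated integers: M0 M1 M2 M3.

Answer: 0 0 20 14

Derivation:
After op 1 (RCL M3): stack=[0] mem=[0,0,0,0]
After op 2 (pop): stack=[empty] mem=[0,0,0,0]
After op 3 (push 14): stack=[14] mem=[0,0,0,0]
After op 4 (STO M3): stack=[empty] mem=[0,0,0,14]
After op 5 (push 17): stack=[17] mem=[0,0,0,14]
After op 6 (push 18): stack=[17,18] mem=[0,0,0,14]
After op 7 (pop): stack=[17] mem=[0,0,0,14]
After op 8 (dup): stack=[17,17] mem=[0,0,0,14]
After op 9 (push 11): stack=[17,17,11] mem=[0,0,0,14]
After op 10 (STO M2): stack=[17,17] mem=[0,0,11,14]
After op 11 (push 20): stack=[17,17,20] mem=[0,0,11,14]
After op 12 (STO M2): stack=[17,17] mem=[0,0,20,14]
After op 13 (*): stack=[289] mem=[0,0,20,14]
After op 14 (push 11): stack=[289,11] mem=[0,0,20,14]
After op 15 (+): stack=[300] mem=[0,0,20,14]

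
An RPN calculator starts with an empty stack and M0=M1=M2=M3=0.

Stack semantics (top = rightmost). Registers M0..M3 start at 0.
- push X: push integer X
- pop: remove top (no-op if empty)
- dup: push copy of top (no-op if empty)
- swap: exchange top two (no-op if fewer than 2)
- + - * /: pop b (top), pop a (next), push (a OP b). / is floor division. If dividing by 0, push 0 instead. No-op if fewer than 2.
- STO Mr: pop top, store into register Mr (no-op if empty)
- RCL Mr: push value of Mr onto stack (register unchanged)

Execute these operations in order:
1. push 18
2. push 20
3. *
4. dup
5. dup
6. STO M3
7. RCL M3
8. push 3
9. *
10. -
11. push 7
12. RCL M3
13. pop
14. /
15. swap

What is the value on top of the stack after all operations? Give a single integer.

After op 1 (push 18): stack=[18] mem=[0,0,0,0]
After op 2 (push 20): stack=[18,20] mem=[0,0,0,0]
After op 3 (*): stack=[360] mem=[0,0,0,0]
After op 4 (dup): stack=[360,360] mem=[0,0,0,0]
After op 5 (dup): stack=[360,360,360] mem=[0,0,0,0]
After op 6 (STO M3): stack=[360,360] mem=[0,0,0,360]
After op 7 (RCL M3): stack=[360,360,360] mem=[0,0,0,360]
After op 8 (push 3): stack=[360,360,360,3] mem=[0,0,0,360]
After op 9 (*): stack=[360,360,1080] mem=[0,0,0,360]
After op 10 (-): stack=[360,-720] mem=[0,0,0,360]
After op 11 (push 7): stack=[360,-720,7] mem=[0,0,0,360]
After op 12 (RCL M3): stack=[360,-720,7,360] mem=[0,0,0,360]
After op 13 (pop): stack=[360,-720,7] mem=[0,0,0,360]
After op 14 (/): stack=[360,-103] mem=[0,0,0,360]
After op 15 (swap): stack=[-103,360] mem=[0,0,0,360]

Answer: 360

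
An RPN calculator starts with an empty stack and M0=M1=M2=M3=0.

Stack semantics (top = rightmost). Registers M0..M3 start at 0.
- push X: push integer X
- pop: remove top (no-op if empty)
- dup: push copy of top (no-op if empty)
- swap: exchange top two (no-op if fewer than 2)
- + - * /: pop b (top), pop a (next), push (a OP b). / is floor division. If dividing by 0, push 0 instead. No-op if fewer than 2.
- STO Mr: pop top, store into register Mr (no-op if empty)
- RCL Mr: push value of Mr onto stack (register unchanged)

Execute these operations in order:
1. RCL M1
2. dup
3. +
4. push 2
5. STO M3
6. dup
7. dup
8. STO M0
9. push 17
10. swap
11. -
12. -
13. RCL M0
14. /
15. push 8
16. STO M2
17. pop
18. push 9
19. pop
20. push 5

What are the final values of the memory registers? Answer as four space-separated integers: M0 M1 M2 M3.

Answer: 0 0 8 2

Derivation:
After op 1 (RCL M1): stack=[0] mem=[0,0,0,0]
After op 2 (dup): stack=[0,0] mem=[0,0,0,0]
After op 3 (+): stack=[0] mem=[0,0,0,0]
After op 4 (push 2): stack=[0,2] mem=[0,0,0,0]
After op 5 (STO M3): stack=[0] mem=[0,0,0,2]
After op 6 (dup): stack=[0,0] mem=[0,0,0,2]
After op 7 (dup): stack=[0,0,0] mem=[0,0,0,2]
After op 8 (STO M0): stack=[0,0] mem=[0,0,0,2]
After op 9 (push 17): stack=[0,0,17] mem=[0,0,0,2]
After op 10 (swap): stack=[0,17,0] mem=[0,0,0,2]
After op 11 (-): stack=[0,17] mem=[0,0,0,2]
After op 12 (-): stack=[-17] mem=[0,0,0,2]
After op 13 (RCL M0): stack=[-17,0] mem=[0,0,0,2]
After op 14 (/): stack=[0] mem=[0,0,0,2]
After op 15 (push 8): stack=[0,8] mem=[0,0,0,2]
After op 16 (STO M2): stack=[0] mem=[0,0,8,2]
After op 17 (pop): stack=[empty] mem=[0,0,8,2]
After op 18 (push 9): stack=[9] mem=[0,0,8,2]
After op 19 (pop): stack=[empty] mem=[0,0,8,2]
After op 20 (push 5): stack=[5] mem=[0,0,8,2]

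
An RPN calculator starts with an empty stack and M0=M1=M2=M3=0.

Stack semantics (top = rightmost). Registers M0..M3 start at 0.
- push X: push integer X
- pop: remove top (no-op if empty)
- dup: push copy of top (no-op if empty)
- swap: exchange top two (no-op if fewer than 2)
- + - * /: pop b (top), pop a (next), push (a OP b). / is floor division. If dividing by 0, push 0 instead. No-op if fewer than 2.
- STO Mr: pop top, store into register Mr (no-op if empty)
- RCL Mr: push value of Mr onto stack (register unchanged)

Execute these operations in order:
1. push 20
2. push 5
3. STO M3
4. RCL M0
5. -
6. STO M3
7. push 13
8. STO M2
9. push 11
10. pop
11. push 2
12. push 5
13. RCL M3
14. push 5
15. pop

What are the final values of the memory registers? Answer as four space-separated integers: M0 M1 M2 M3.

After op 1 (push 20): stack=[20] mem=[0,0,0,0]
After op 2 (push 5): stack=[20,5] mem=[0,0,0,0]
After op 3 (STO M3): stack=[20] mem=[0,0,0,5]
After op 4 (RCL M0): stack=[20,0] mem=[0,0,0,5]
After op 5 (-): stack=[20] mem=[0,0,0,5]
After op 6 (STO M3): stack=[empty] mem=[0,0,0,20]
After op 7 (push 13): stack=[13] mem=[0,0,0,20]
After op 8 (STO M2): stack=[empty] mem=[0,0,13,20]
After op 9 (push 11): stack=[11] mem=[0,0,13,20]
After op 10 (pop): stack=[empty] mem=[0,0,13,20]
After op 11 (push 2): stack=[2] mem=[0,0,13,20]
After op 12 (push 5): stack=[2,5] mem=[0,0,13,20]
After op 13 (RCL M3): stack=[2,5,20] mem=[0,0,13,20]
After op 14 (push 5): stack=[2,5,20,5] mem=[0,0,13,20]
After op 15 (pop): stack=[2,5,20] mem=[0,0,13,20]

Answer: 0 0 13 20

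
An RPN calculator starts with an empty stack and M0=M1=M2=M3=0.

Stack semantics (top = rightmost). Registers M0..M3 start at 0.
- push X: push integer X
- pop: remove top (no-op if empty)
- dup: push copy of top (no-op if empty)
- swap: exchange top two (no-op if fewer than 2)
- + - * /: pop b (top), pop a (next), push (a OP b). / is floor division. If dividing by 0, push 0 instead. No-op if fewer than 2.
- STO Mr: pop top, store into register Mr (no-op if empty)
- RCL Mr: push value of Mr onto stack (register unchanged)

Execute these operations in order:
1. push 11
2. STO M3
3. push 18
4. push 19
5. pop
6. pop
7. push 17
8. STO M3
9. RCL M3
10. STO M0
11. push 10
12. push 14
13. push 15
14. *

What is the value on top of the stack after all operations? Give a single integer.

Answer: 210

Derivation:
After op 1 (push 11): stack=[11] mem=[0,0,0,0]
After op 2 (STO M3): stack=[empty] mem=[0,0,0,11]
After op 3 (push 18): stack=[18] mem=[0,0,0,11]
After op 4 (push 19): stack=[18,19] mem=[0,0,0,11]
After op 5 (pop): stack=[18] mem=[0,0,0,11]
After op 6 (pop): stack=[empty] mem=[0,0,0,11]
After op 7 (push 17): stack=[17] mem=[0,0,0,11]
After op 8 (STO M3): stack=[empty] mem=[0,0,0,17]
After op 9 (RCL M3): stack=[17] mem=[0,0,0,17]
After op 10 (STO M0): stack=[empty] mem=[17,0,0,17]
After op 11 (push 10): stack=[10] mem=[17,0,0,17]
After op 12 (push 14): stack=[10,14] mem=[17,0,0,17]
After op 13 (push 15): stack=[10,14,15] mem=[17,0,0,17]
After op 14 (*): stack=[10,210] mem=[17,0,0,17]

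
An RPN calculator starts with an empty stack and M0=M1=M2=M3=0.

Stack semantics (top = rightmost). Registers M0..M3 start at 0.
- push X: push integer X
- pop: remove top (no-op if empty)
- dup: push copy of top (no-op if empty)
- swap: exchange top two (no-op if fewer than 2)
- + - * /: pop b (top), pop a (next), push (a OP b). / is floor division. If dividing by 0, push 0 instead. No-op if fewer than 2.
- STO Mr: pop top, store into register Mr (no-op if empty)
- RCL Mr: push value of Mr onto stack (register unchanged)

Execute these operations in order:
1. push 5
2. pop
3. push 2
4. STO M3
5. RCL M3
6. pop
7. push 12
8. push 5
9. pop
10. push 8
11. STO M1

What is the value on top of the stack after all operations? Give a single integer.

After op 1 (push 5): stack=[5] mem=[0,0,0,0]
After op 2 (pop): stack=[empty] mem=[0,0,0,0]
After op 3 (push 2): stack=[2] mem=[0,0,0,0]
After op 4 (STO M3): stack=[empty] mem=[0,0,0,2]
After op 5 (RCL M3): stack=[2] mem=[0,0,0,2]
After op 6 (pop): stack=[empty] mem=[0,0,0,2]
After op 7 (push 12): stack=[12] mem=[0,0,0,2]
After op 8 (push 5): stack=[12,5] mem=[0,0,0,2]
After op 9 (pop): stack=[12] mem=[0,0,0,2]
After op 10 (push 8): stack=[12,8] mem=[0,0,0,2]
After op 11 (STO M1): stack=[12] mem=[0,8,0,2]

Answer: 12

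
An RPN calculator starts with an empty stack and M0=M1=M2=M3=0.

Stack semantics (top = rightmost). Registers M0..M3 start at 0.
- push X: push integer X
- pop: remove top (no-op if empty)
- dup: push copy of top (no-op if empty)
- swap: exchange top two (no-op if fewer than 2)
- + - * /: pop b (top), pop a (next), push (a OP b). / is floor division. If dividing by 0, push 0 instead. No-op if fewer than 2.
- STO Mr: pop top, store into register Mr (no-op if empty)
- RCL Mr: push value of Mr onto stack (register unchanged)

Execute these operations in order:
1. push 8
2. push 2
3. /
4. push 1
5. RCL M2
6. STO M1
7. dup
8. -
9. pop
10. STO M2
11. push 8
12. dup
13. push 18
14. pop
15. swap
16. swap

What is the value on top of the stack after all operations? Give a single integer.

After op 1 (push 8): stack=[8] mem=[0,0,0,0]
After op 2 (push 2): stack=[8,2] mem=[0,0,0,0]
After op 3 (/): stack=[4] mem=[0,0,0,0]
After op 4 (push 1): stack=[4,1] mem=[0,0,0,0]
After op 5 (RCL M2): stack=[4,1,0] mem=[0,0,0,0]
After op 6 (STO M1): stack=[4,1] mem=[0,0,0,0]
After op 7 (dup): stack=[4,1,1] mem=[0,0,0,0]
After op 8 (-): stack=[4,0] mem=[0,0,0,0]
After op 9 (pop): stack=[4] mem=[0,0,0,0]
After op 10 (STO M2): stack=[empty] mem=[0,0,4,0]
After op 11 (push 8): stack=[8] mem=[0,0,4,0]
After op 12 (dup): stack=[8,8] mem=[0,0,4,0]
After op 13 (push 18): stack=[8,8,18] mem=[0,0,4,0]
After op 14 (pop): stack=[8,8] mem=[0,0,4,0]
After op 15 (swap): stack=[8,8] mem=[0,0,4,0]
After op 16 (swap): stack=[8,8] mem=[0,0,4,0]

Answer: 8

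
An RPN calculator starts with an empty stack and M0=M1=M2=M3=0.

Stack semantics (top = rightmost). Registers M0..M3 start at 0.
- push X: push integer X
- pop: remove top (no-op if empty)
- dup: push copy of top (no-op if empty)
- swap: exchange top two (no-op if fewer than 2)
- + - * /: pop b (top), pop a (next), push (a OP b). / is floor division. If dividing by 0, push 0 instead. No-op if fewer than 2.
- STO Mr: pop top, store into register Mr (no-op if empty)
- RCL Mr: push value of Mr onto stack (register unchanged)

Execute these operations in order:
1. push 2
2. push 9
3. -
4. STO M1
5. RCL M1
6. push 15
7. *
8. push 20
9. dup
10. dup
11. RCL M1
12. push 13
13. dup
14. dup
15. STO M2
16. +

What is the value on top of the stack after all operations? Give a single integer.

Answer: 26

Derivation:
After op 1 (push 2): stack=[2] mem=[0,0,0,0]
After op 2 (push 9): stack=[2,9] mem=[0,0,0,0]
After op 3 (-): stack=[-7] mem=[0,0,0,0]
After op 4 (STO M1): stack=[empty] mem=[0,-7,0,0]
After op 5 (RCL M1): stack=[-7] mem=[0,-7,0,0]
After op 6 (push 15): stack=[-7,15] mem=[0,-7,0,0]
After op 7 (*): stack=[-105] mem=[0,-7,0,0]
After op 8 (push 20): stack=[-105,20] mem=[0,-7,0,0]
After op 9 (dup): stack=[-105,20,20] mem=[0,-7,0,0]
After op 10 (dup): stack=[-105,20,20,20] mem=[0,-7,0,0]
After op 11 (RCL M1): stack=[-105,20,20,20,-7] mem=[0,-7,0,0]
After op 12 (push 13): stack=[-105,20,20,20,-7,13] mem=[0,-7,0,0]
After op 13 (dup): stack=[-105,20,20,20,-7,13,13] mem=[0,-7,0,0]
After op 14 (dup): stack=[-105,20,20,20,-7,13,13,13] mem=[0,-7,0,0]
After op 15 (STO M2): stack=[-105,20,20,20,-7,13,13] mem=[0,-7,13,0]
After op 16 (+): stack=[-105,20,20,20,-7,26] mem=[0,-7,13,0]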